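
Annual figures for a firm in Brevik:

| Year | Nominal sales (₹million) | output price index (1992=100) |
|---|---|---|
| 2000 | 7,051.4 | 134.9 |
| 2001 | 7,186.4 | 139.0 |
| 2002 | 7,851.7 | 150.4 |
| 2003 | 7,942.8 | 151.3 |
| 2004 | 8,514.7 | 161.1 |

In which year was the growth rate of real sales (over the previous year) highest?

2001: real = 7186.4/1.390 = 5170.07; growth vs 2000 (5227.13) = -1.09%.
2002: real = 7851.7/1.504 = 5220.55; growth vs 2001 (5170.07) = 0.98%.
2003: real = 7942.8/1.513 = 5249.70; growth vs 2002 (5220.55) = 0.56%.
2004: real = 8514.7/1.611 = 5285.35; growth vs 2003 (5249.70) = 0.68%.

2002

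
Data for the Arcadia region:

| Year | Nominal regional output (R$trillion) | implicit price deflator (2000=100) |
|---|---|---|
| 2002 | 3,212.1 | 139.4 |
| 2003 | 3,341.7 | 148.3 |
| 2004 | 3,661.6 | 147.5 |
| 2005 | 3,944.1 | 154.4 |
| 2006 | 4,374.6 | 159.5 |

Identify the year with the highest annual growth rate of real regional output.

2003: real = 3341.7/1.483 = 2253.34; growth vs 2002 (2304.23) = -2.21%.
2004: real = 3661.6/1.475 = 2482.44; growth vs 2003 (2253.34) = 10.17%.
2005: real = 3944.1/1.544 = 2554.47; growth vs 2004 (2482.44) = 2.90%.
2006: real = 4374.6/1.595 = 2742.70; growth vs 2005 (2554.47) = 7.37%.

2004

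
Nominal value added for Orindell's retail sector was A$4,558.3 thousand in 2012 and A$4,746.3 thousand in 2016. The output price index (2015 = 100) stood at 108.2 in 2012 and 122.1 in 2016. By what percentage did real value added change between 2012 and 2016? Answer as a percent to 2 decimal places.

-7.73%

Real value added 2012 = 4558.3 / 1.082 = 4212.85.
Real value added 2016 = 4746.3 / 1.221 = 3887.22.
Real growth = 3887.22 / 4212.85 − 1 = -0.0773.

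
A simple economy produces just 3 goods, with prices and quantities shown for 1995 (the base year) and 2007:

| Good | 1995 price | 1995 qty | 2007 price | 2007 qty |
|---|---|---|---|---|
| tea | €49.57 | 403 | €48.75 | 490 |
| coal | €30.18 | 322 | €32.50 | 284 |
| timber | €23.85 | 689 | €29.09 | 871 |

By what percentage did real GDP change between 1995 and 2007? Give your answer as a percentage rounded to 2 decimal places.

16.27%

Real GDP 1995 = Nominal GDP 1995 = 49.57·403 + 30.18·322 + 23.85·689 = 46127.32.
Real GDP 2007 (at 1995 prices) = 49.57·490 + 30.18·284 + 23.85·871 = 53633.77.
Real growth = 53633.77/46127.32 − 1 = 0.1627.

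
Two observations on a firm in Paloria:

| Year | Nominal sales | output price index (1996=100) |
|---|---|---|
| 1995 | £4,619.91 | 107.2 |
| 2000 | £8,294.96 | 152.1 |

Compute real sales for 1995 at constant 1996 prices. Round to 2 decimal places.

£4,309.62

Real sales = Nominal / (output price index/100) = 4619.91 / 1.072 = 4309.62.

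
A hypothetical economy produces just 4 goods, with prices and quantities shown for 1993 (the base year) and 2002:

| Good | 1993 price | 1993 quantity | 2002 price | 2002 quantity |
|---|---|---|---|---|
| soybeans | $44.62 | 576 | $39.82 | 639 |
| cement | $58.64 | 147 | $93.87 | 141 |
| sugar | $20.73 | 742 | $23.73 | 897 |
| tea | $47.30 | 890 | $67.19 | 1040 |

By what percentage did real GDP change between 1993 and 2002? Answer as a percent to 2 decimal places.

Real GDP 1993 = Nominal GDP 1993 = 44.62·576 + 58.64·147 + 20.73·742 + 47.30·890 = 91799.86.
Real GDP 2002 (at 1993 prices) = 44.62·639 + 58.64·141 + 20.73·897 + 47.30·1040 = 104567.23.
Real growth = 104567.23/91799.86 − 1 = 0.1391.

13.91%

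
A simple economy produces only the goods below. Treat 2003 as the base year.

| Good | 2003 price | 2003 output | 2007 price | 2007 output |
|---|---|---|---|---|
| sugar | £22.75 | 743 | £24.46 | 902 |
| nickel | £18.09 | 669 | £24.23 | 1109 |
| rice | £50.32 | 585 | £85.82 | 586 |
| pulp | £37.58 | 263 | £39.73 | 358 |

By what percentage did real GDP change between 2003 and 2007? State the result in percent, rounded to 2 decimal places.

Real GDP 2003 = Nominal GDP 2003 = 22.75·743 + 18.09·669 + 50.32·585 + 37.58·263 = 68326.20.
Real GDP 2007 (at 2003 prices) = 22.75·902 + 18.09·1109 + 50.32·586 + 37.58·358 = 83523.47.
Real growth = 83523.47/68326.20 − 1 = 0.2224.

22.24%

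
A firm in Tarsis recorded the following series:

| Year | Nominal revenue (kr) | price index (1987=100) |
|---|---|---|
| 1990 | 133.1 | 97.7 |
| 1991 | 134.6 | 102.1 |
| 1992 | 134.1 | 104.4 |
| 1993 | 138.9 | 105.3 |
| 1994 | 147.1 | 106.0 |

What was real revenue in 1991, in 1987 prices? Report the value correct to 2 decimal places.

Real revenue 1991 = 134.6 / 1.021 = 131.83.

kr 131.83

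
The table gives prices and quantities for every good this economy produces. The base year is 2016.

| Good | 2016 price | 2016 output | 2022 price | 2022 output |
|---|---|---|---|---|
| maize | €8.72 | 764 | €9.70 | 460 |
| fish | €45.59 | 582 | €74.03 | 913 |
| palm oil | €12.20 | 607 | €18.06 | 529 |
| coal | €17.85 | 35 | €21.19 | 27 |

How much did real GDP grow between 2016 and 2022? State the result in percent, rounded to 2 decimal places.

27.52%

Real GDP 2016 = Nominal GDP 2016 = 8.72·764 + 45.59·582 + 12.20·607 + 17.85·35 = 41225.61.
Real GDP 2022 (at 2016 prices) = 8.72·460 + 45.59·913 + 12.20·529 + 17.85·27 = 52570.62.
Real growth = 52570.62/41225.61 − 1 = 0.2752.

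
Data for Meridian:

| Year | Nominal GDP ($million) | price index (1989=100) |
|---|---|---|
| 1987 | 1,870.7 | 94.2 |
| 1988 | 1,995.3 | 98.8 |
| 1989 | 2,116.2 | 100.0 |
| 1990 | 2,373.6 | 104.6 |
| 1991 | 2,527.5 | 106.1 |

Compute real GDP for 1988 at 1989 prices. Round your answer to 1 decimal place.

Real GDP 1988 = 1995.3 / 0.988 = 2019.53.

$2,019.5 million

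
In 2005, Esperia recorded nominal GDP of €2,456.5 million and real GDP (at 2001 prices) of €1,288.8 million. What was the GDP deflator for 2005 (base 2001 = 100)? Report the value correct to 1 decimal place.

GDP deflator = (Nominal / Real) × 100 = 2456.5 / 1288.8 × 100 = 190.60.

190.6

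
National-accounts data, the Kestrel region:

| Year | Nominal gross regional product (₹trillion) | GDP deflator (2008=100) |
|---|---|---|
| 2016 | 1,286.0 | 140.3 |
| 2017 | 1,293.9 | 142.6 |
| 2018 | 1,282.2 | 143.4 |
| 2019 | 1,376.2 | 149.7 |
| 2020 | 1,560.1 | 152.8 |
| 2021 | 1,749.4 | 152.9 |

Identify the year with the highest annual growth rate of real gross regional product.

2021

2017: real = 1293.9/1.426 = 907.36; growth vs 2016 (916.61) = -1.01%.
2018: real = 1282.2/1.434 = 894.14; growth vs 2017 (907.36) = -1.46%.
2019: real = 1376.2/1.497 = 919.31; growth vs 2018 (894.14) = 2.81%.
2020: real = 1560.1/1.528 = 1021.01; growth vs 2019 (919.31) = 11.06%.
2021: real = 1749.4/1.529 = 1144.15; growth vs 2020 (1021.01) = 12.06%.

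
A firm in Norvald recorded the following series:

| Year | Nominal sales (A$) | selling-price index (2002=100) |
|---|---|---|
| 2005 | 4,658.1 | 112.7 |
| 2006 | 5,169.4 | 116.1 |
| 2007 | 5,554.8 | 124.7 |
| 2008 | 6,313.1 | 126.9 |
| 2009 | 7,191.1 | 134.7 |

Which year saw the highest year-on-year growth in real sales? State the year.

2006: real = 5169.4/1.161 = 4452.54; growth vs 2005 (4133.19) = 7.73%.
2007: real = 5554.8/1.247 = 4454.53; growth vs 2006 (4452.54) = 0.04%.
2008: real = 6313.1/1.269 = 4974.86; growth vs 2007 (4454.53) = 11.68%.
2009: real = 7191.1/1.347 = 5338.60; growth vs 2008 (4974.86) = 7.31%.

2008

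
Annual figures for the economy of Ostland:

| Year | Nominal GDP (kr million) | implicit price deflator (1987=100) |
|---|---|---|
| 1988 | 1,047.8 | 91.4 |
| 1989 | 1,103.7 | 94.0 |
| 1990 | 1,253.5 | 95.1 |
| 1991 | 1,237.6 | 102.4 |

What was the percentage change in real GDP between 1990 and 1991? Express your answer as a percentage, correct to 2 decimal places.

Real GDP 1990 = 1253.5/0.951 = 1318.09.
Real GDP 1991 = 1237.6/1.024 = 1208.59.
Change = 1208.59/1318.09 − 1 = -0.0831.

-8.31%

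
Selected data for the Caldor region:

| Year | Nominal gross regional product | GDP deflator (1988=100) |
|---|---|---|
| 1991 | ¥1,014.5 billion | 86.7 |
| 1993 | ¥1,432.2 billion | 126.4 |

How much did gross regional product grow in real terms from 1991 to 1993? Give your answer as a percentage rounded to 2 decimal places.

Deflate each year: 1991 → 1014.5/0.867 = 1170.13; 1993 → 1432.2/1.264 = 1133.07.
So real gross regional product changed by 1133.07/1170.13 − 1 = -0.0317, i.e. -3.17%.

-3.17%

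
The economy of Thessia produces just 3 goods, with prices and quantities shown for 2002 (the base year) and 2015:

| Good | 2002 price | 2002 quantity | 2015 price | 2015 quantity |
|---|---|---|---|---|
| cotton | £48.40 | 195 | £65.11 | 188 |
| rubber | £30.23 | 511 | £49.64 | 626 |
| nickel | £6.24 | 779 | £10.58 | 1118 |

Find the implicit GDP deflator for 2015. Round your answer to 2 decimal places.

157.56

Nominal GDP 2015 = 65.11·188 + 49.64·626 + 10.58·1118 = 55143.76.
Real GDP 2015 (at 2002 prices) = 48.40·188 + 30.23·626 + 6.24·1118 = 34999.50.
Deflator = Nominal/Real × 100 = 55143.76/34999.50 × 100 = 157.556.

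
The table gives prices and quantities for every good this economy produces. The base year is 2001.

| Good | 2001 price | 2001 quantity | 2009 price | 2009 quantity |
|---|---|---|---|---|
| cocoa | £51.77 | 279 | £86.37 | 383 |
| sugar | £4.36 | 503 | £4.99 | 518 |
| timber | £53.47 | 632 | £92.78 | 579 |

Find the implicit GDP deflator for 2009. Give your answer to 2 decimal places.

Nominal GDP 2009 = 86.37·383 + 4.99·518 + 92.78·579 = 89384.15.
Real GDP 2009 (at 2001 prices) = 51.77·383 + 4.36·518 + 53.47·579 = 53045.52.
Deflator = Nominal/Real × 100 = 89384.15/53045.52 × 100 = 168.505.

168.50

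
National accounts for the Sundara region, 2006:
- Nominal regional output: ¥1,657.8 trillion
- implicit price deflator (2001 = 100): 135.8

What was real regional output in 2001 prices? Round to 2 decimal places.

¥1,220.77 trillion

Real regional output = Nominal / (implicit price deflator/100) = 1657.8 / 1.358 = 1220.77.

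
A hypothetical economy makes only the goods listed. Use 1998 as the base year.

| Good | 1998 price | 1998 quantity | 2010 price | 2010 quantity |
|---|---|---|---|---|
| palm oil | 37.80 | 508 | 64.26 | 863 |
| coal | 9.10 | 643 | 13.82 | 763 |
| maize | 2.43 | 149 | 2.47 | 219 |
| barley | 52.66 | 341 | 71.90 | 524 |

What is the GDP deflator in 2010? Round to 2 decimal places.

Nominal GDP 2010 = 64.26·863 + 13.82·763 + 2.47·219 + 71.90·524 = 104217.57.
Real GDP 2010 (at 1998 prices) = 37.80·863 + 9.10·763 + 2.43·219 + 52.66·524 = 67690.71.
Deflator = Nominal/Real × 100 = 104217.57/67690.71 × 100 = 153.961.

153.96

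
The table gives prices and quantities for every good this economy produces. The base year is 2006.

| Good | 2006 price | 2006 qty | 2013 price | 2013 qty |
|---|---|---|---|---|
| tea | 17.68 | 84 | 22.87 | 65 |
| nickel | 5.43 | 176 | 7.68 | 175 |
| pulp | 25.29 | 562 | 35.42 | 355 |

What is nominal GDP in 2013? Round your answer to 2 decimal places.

15404.65

Nominal GDP 2013 = Σ (p_2013 × q_2013) = 22.87·65 + 7.68·175 + 35.42·355 = 15404.65.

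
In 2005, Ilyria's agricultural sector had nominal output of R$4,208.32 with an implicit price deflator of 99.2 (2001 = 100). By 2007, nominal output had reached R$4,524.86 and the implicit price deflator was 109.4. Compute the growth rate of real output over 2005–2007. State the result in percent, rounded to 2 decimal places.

-2.50%

Deflate each year: 2005 → 4208.32/0.992 = 4242.26; 2007 → 4524.86/1.094 = 4136.07.
So real output changed by 4136.07/4242.26 − 1 = -0.0250, i.e. -2.50%.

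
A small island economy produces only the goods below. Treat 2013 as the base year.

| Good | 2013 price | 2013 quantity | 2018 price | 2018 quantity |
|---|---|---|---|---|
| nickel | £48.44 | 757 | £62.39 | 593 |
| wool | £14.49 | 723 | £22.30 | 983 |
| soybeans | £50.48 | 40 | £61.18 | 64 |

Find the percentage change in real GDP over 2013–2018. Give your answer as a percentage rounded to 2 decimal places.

-6.03%

Real GDP 2013 = Nominal GDP 2013 = 48.44·757 + 14.49·723 + 50.48·40 = 49164.55.
Real GDP 2018 (at 2013 prices) = 48.44·593 + 14.49·983 + 50.48·64 = 46199.31.
Real growth = 46199.31/49164.55 − 1 = -0.0603.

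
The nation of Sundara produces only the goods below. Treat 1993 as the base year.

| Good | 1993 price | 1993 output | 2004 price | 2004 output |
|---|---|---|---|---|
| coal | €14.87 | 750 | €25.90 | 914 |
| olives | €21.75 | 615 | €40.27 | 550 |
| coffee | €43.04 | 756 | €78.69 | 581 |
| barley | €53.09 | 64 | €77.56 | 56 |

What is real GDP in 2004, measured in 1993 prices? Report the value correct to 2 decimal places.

Real GDP 2004 = Σ (p_1993 × q_2004) = 14.87·914 + 21.75·550 + 43.04·581 + 53.09·56 = 53532.96.

€53532.96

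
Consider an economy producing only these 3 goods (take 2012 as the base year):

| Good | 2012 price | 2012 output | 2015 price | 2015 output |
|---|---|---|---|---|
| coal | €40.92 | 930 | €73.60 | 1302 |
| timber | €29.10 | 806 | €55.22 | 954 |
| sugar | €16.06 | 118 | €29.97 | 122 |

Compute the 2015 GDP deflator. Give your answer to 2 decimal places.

183.33

Nominal GDP 2015 = 73.60·1302 + 55.22·954 + 29.97·122 = 152163.42.
Real GDP 2015 (at 2012 prices) = 40.92·1302 + 29.10·954 + 16.06·122 = 82998.56.
Deflator = Nominal/Real × 100 = 152163.42/82998.56 × 100 = 183.333.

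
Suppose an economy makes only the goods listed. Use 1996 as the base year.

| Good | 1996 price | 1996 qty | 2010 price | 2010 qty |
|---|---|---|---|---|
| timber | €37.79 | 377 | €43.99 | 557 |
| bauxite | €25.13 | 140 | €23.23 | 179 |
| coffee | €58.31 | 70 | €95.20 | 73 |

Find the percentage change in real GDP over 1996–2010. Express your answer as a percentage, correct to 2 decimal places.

36.42%

Real GDP 1996 = Nominal GDP 1996 = 37.79·377 + 25.13·140 + 58.31·70 = 21846.73.
Real GDP 2010 (at 1996 prices) = 37.79·557 + 25.13·179 + 58.31·73 = 29803.93.
Real growth = 29803.93/21846.73 − 1 = 0.3642.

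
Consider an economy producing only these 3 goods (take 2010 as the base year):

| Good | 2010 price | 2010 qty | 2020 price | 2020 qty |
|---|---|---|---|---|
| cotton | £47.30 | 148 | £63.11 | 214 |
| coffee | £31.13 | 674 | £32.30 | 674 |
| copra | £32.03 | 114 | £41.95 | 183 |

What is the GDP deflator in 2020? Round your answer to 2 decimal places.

116.20

Nominal GDP 2020 = 63.11·214 + 32.30·674 + 41.95·183 = 42952.59.
Real GDP 2020 (at 2010 prices) = 47.30·214 + 31.13·674 + 32.03·183 = 36965.31.
Deflator = Nominal/Real × 100 = 42952.59/36965.31 × 100 = 116.197.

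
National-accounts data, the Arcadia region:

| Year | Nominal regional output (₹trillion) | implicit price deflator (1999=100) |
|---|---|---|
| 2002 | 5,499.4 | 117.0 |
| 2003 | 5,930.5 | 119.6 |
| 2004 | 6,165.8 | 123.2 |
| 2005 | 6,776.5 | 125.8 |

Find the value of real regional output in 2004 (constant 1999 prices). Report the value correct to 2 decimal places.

₹5,004.71 trillion

Real regional output 2004 = 6165.8 / 1.232 = 5004.71.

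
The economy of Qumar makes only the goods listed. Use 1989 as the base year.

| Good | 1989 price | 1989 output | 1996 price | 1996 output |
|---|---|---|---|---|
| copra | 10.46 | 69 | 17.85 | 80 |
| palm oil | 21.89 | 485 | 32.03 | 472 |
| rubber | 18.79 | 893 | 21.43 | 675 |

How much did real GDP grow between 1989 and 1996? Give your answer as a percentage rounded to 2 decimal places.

Real GDP 1989 = Nominal GDP 1989 = 10.46·69 + 21.89·485 + 18.79·893 = 28117.86.
Real GDP 1996 (at 1989 prices) = 10.46·80 + 21.89·472 + 18.79·675 = 23852.13.
Real growth = 23852.13/28117.86 − 1 = -0.1517.

-15.17%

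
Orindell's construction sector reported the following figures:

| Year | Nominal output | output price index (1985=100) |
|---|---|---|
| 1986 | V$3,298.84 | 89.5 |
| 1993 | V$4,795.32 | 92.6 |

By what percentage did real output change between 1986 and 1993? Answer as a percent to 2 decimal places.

40.50%

Deflate each year: 1986 → 3298.84/0.895 = 3685.85; 1993 → 4795.32/0.926 = 5178.53.
So real output changed by 5178.53/3685.85 − 1 = 0.4050, i.e. 40.50%.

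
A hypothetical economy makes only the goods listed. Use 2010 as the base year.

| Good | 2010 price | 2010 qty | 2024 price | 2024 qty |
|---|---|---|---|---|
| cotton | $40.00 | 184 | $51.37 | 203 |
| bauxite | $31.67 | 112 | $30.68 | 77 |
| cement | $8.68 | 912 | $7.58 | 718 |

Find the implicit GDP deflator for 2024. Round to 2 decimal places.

108.59

Nominal GDP 2024 = 51.37·203 + 30.68·77 + 7.58·718 = 18232.91.
Real GDP 2024 (at 2010 prices) = 40.00·203 + 31.67·77 + 8.68·718 = 16790.83.
Deflator = Nominal/Real × 100 = 18232.91/16790.83 × 100 = 108.588.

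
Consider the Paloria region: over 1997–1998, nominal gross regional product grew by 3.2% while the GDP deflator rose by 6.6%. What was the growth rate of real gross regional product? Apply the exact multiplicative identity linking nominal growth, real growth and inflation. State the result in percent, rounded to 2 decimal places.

-3.19%

(1 + g_nom) = (1 + g_real)(1 + π), so g_real = 1.0320 / 1.0660 − 1 = -0.03189.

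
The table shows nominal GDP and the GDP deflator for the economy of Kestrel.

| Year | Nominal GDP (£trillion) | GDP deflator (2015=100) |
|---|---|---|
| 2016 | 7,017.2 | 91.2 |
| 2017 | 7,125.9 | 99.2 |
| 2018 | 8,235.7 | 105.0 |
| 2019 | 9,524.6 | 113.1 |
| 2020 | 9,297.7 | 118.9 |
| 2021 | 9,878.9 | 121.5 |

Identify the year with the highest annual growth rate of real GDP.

2017: real = 7125.9/0.992 = 7183.37; growth vs 2016 (7694.30) = -6.64%.
2018: real = 8235.7/1.050 = 7843.52; growth vs 2017 (7183.37) = 9.19%.
2019: real = 9524.6/1.131 = 8421.40; growth vs 2018 (7843.52) = 7.37%.
2020: real = 9297.7/1.189 = 7819.76; growth vs 2019 (8421.40) = -7.14%.
2021: real = 9878.9/1.215 = 8130.78; growth vs 2020 (7819.76) = 3.98%.

2018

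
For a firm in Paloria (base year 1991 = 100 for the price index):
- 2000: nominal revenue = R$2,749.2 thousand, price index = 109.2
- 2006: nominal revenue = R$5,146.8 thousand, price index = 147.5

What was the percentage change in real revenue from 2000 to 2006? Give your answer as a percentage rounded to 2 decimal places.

38.60%

Real revenue 2000 = 2749.2 / 1.092 = 2517.58.
Real revenue 2006 = 5146.8 / 1.475 = 3489.36.
Real growth = 3489.36 / 2517.58 − 1 = 0.3860.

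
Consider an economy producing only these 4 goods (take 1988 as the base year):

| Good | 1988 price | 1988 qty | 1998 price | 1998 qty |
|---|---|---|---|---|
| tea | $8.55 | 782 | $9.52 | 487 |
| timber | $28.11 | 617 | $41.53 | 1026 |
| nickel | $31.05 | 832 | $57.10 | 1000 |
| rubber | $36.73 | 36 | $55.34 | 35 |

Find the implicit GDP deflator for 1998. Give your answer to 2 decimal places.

Nominal GDP 1998 = 9.52·487 + 41.53·1026 + 57.10·1000 + 55.34·35 = 106282.92.
Real GDP 1998 (at 1988 prices) = 8.55·487 + 28.11·1026 + 31.05·1000 + 36.73·35 = 65340.26.
Deflator = Nominal/Real × 100 = 106282.92/65340.26 × 100 = 162.661.

162.66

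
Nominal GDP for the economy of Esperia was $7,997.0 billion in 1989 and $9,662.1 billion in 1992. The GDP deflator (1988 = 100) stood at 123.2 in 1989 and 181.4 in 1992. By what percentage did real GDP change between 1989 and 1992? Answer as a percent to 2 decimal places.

Deflate each year: 1989 → 7997.0/1.232 = 6491.07; 1992 → 9662.1/1.814 = 5326.41.
So real GDP changed by 5326.41/6491.07 − 1 = -0.1794, i.e. -17.94%.

-17.94%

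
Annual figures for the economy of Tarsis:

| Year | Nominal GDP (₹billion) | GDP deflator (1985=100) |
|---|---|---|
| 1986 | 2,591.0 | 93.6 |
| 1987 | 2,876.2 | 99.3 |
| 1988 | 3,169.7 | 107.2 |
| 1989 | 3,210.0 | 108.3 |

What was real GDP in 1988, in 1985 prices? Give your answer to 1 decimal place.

₹2,956.8 billion

Real GDP 1988 = 3169.7 / 1.072 = 2956.81.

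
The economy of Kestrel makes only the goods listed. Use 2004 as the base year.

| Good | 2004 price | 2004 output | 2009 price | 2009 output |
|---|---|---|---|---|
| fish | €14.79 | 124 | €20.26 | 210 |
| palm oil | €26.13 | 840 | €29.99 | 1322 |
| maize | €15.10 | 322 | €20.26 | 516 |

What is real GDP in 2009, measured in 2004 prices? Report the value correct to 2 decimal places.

Real GDP 2009 = Σ (p_2004 × q_2009) = 14.79·210 + 26.13·1322 + 15.10·516 = 45441.36.

€45441.36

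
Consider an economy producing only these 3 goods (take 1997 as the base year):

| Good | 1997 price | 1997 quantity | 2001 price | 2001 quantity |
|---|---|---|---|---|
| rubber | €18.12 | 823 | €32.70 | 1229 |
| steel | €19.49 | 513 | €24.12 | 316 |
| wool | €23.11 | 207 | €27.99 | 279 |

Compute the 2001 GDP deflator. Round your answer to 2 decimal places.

159.48

Nominal GDP 2001 = 32.70·1229 + 24.12·316 + 27.99·279 = 55619.43.
Real GDP 2001 (at 1997 prices) = 18.12·1229 + 19.49·316 + 23.11·279 = 34876.01.
Deflator = Nominal/Real × 100 = 55619.43/34876.01 × 100 = 159.478.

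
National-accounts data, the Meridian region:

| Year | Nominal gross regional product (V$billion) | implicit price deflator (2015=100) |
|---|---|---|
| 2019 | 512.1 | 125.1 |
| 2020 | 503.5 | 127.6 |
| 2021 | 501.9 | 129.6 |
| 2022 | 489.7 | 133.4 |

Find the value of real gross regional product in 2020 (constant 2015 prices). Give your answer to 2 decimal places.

Real gross regional product 2020 = 503.5 / 1.276 = 394.59.

V$394.59 billion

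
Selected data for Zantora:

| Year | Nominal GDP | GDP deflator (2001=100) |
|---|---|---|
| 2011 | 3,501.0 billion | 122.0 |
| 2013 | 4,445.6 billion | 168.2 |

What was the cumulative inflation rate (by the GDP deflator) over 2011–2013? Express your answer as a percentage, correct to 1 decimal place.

Price-level change = 168.2 / 122.0 − 1 = 0.3787.

37.9%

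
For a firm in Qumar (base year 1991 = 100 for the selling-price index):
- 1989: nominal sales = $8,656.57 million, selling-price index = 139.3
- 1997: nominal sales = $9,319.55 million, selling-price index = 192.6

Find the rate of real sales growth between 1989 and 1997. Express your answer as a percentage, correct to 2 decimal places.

-22.13%

Deflate each year: 1989 → 8656.57/1.393 = 6214.34; 1997 → 9319.55/1.926 = 4838.81.
So real sales changed by 4838.81/6214.34 − 1 = -0.2213, i.e. -22.13%.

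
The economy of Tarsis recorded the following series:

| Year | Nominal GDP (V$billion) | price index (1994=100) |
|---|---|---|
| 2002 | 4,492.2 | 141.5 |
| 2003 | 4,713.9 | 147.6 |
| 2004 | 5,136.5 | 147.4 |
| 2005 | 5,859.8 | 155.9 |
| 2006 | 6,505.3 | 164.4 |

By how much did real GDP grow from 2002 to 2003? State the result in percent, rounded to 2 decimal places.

Real GDP 2002 = 4492.2/1.415 = 3174.70.
Real GDP 2003 = 4713.9/1.476 = 3193.70.
Change = 3193.70/3174.70 − 1 = 0.0060.

0.60%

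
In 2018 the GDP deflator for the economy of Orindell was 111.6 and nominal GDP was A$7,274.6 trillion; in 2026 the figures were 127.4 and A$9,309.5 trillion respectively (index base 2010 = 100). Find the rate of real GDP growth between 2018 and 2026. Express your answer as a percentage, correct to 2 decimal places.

Deflate each year: 2018 → 7274.6/1.116 = 6518.46; 2026 → 9309.5/1.274 = 7307.30.
So real GDP changed by 7307.30/6518.46 − 1 = 0.1210, i.e. 12.10%.

12.10%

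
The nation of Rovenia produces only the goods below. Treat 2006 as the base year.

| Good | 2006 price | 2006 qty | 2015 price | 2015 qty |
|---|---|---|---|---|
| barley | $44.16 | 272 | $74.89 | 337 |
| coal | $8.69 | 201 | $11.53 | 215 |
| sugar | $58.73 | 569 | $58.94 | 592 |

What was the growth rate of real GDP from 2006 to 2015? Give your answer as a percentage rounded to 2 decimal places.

Real GDP 2006 = Nominal GDP 2006 = 44.16·272 + 8.69·201 + 58.73·569 = 47175.58.
Real GDP 2015 (at 2006 prices) = 44.16·337 + 8.69·215 + 58.73·592 = 51518.43.
Real growth = 51518.43/47175.58 − 1 = 0.0921.

9.21%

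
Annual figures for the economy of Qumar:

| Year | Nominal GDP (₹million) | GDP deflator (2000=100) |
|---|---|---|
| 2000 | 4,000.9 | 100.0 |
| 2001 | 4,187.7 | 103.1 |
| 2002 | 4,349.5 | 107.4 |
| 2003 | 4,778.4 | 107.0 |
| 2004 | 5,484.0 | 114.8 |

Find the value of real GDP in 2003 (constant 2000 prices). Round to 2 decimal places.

₹4,465.79 million

Real GDP 2003 = 4778.4 / 1.070 = 4465.79.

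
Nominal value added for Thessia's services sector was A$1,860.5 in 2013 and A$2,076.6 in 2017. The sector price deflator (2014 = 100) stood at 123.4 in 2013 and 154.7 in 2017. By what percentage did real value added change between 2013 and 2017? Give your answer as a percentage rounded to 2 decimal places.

-10.97%

Deflate each year: 2013 → 1860.5/1.234 = 1507.70; 2017 → 2076.6/1.547 = 1342.34.
So real value added changed by 1342.34/1507.70 − 1 = -0.1097, i.e. -10.97%.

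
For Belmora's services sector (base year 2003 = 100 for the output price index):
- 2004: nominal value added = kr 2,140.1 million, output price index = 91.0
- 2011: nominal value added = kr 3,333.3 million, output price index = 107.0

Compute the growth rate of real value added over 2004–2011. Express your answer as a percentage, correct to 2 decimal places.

32.46%

Deflate each year: 2004 → 2140.1/0.910 = 2351.76; 2011 → 3333.3/1.070 = 3115.23.
So real value added changed by 3115.23/2351.76 − 1 = 0.3246, i.e. 32.46%.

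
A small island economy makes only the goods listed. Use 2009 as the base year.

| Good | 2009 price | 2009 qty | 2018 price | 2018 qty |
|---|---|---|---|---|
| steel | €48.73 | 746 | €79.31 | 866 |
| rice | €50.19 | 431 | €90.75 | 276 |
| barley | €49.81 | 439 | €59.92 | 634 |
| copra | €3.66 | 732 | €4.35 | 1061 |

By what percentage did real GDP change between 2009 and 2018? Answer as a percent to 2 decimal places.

10.89%

Real GDP 2009 = Nominal GDP 2009 = 48.73·746 + 50.19·431 + 49.81·439 + 3.66·732 = 82530.18.
Real GDP 2018 (at 2009 prices) = 48.73·866 + 50.19·276 + 49.81·634 + 3.66·1061 = 91515.42.
Real growth = 91515.42/82530.18 − 1 = 0.1089.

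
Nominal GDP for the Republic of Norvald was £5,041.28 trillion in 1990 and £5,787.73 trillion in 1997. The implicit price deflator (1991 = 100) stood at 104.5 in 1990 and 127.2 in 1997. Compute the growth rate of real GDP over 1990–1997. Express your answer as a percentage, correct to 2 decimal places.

Real GDP 1990 = 5041.28 / 1.045 = 4824.19.
Real GDP 1997 = 5787.73 / 1.272 = 4550.10.
Real growth = 4550.10 / 4824.19 − 1 = -0.0568.

-5.68%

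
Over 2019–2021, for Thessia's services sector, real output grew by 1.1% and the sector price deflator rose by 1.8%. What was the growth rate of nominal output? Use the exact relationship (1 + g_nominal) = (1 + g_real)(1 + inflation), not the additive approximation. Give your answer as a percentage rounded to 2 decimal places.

2.92%

(1 + g_nom) = (1 + g_real)(1 + π) = 1.0110 × 1.0180 = 1.02920.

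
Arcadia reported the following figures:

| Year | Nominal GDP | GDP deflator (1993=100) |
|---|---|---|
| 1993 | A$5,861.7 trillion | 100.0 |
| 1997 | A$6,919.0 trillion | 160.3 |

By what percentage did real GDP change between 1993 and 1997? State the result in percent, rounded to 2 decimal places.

-26.36%

Real GDP 1993 = 5861.7 / 1.000 = 5861.70.
Real GDP 1997 = 6919.0 / 1.603 = 4316.28.
Real growth = 4316.28 / 5861.70 − 1 = -0.2636.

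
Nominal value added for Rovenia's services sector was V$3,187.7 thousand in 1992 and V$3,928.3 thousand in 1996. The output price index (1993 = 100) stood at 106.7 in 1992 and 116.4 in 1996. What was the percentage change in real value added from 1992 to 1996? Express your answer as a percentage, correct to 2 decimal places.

Deflate each year: 1992 → 3187.7/1.067 = 2987.54; 1996 → 3928.3/1.164 = 3374.83.
So real value added changed by 3374.83/2987.54 − 1 = 0.1296, i.e. 12.96%.

12.96%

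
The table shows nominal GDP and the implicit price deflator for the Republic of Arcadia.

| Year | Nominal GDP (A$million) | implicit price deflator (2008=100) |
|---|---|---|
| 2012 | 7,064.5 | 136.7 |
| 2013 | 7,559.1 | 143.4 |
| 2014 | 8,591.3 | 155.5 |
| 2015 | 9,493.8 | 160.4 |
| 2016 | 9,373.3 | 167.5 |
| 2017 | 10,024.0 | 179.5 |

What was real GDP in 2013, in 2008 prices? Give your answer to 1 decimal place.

A$5,271.3 million

Real GDP 2013 = 7559.1 / 1.434 = 5271.34.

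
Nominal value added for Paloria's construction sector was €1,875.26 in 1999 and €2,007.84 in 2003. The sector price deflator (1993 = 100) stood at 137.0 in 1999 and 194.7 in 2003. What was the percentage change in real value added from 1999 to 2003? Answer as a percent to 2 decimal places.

Real value added 1999 = 1875.26 / 1.370 = 1368.80.
Real value added 2003 = 2007.84 / 1.947 = 1031.25.
Real growth = 1031.25 / 1368.80 − 1 = -0.2466.

-24.66%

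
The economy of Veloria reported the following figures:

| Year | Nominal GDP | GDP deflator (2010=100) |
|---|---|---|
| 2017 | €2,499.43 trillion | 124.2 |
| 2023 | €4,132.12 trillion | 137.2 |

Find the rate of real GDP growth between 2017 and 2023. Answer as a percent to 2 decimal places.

49.66%

Real GDP 2017 = 2499.43 / 1.242 = 2012.42.
Real GDP 2023 = 4132.12 / 1.372 = 3011.75.
Real growth = 3011.75 / 2012.42 − 1 = 0.4966.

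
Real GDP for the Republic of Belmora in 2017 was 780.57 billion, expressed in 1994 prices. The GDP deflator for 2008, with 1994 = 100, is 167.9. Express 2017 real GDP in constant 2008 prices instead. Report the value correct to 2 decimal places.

1,310.58 billion

Real GDP in 2008 prices = Real GDP in 1994 prices × (P_2008/P_1994) = 780.57 × 1.679 = 1310.58.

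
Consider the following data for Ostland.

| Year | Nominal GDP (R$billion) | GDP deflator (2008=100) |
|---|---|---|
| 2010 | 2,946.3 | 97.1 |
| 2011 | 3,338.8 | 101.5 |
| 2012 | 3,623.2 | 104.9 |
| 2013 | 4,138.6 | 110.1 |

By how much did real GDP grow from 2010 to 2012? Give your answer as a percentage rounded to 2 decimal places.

13.83%

Real GDP 2010 = 2946.3/0.971 = 3034.29.
Real GDP 2012 = 3623.2/1.049 = 3453.96.
Change = 3453.96/3034.29 − 1 = 0.1383.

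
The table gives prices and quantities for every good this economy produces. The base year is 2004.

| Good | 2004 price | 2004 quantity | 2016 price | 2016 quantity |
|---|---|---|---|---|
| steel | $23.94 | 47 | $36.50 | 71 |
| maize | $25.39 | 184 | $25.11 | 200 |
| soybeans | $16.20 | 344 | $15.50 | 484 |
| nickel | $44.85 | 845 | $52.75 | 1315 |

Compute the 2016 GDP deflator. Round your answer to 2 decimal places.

114.79

Nominal GDP 2016 = 36.50·71 + 25.11·200 + 15.50·484 + 52.75·1315 = 84481.75.
Real GDP 2016 (at 2004 prices) = 23.94·71 + 25.39·200 + 16.20·484 + 44.85·1315 = 73596.29.
Deflator = Nominal/Real × 100 = 84481.75/73596.29 × 100 = 114.791.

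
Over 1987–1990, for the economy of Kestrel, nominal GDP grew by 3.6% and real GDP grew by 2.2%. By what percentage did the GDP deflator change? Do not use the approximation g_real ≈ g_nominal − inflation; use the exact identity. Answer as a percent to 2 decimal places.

(1 + g_nom) = (1 + g_real)(1 + π), so π = 1.0360 / 1.0220 − 1 = 0.01370.

1.37%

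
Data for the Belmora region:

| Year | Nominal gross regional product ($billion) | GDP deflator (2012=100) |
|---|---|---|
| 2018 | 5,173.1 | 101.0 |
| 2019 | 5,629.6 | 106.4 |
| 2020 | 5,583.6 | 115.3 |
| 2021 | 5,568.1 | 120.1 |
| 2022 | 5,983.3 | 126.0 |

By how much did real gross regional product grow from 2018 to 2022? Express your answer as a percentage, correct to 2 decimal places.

Real gross regional product 2018 = 5173.1/1.010 = 5121.88.
Real gross regional product 2022 = 5983.3/1.260 = 4748.65.
Change = 4748.65/5121.88 − 1 = -0.0729.

-7.29%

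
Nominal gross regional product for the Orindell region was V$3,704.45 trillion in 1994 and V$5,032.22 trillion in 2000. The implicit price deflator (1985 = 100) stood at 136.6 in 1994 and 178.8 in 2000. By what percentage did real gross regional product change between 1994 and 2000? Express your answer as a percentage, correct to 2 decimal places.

3.78%

Real gross regional product 1994 = 3704.45 / 1.366 = 2711.90.
Real gross regional product 2000 = 5032.22 / 1.788 = 2814.44.
Real growth = 2814.44 / 2711.90 − 1 = 0.0378.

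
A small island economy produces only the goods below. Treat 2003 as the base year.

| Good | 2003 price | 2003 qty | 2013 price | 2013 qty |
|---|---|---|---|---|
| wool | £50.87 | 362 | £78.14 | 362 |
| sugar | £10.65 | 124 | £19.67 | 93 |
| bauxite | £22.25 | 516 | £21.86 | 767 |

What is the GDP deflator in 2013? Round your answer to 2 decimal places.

Nominal GDP 2013 = 78.14·362 + 19.67·93 + 21.86·767 = 46882.61.
Real GDP 2013 (at 2003 prices) = 50.87·362 + 10.65·93 + 22.25·767 = 36471.14.
Deflator = Nominal/Real × 100 = 46882.61/36471.14 × 100 = 128.547.

128.55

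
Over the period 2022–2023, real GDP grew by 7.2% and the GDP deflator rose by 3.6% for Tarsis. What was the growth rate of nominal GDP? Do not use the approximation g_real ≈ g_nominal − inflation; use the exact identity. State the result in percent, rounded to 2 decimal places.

(1 + g_nom) = (1 + g_real)(1 + π) = 1.0720 × 1.0360 = 1.11059.

11.06%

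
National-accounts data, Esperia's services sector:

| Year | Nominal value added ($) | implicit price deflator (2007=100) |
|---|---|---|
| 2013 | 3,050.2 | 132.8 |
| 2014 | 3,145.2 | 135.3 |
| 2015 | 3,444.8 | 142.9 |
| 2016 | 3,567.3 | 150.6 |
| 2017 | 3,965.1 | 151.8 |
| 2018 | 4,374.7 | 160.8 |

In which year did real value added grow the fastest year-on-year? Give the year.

2017

2014: real = 3145.2/1.353 = 2324.61; growth vs 2013 (2296.84) = 1.21%.
2015: real = 3444.8/1.429 = 2410.64; growth vs 2014 (2324.61) = 3.70%.
2016: real = 3567.3/1.506 = 2368.73; growth vs 2015 (2410.64) = -1.74%.
2017: real = 3965.1/1.518 = 2612.06; growth vs 2016 (2368.73) = 10.27%.
2018: real = 4374.7/1.608 = 2720.58; growth vs 2017 (2612.06) = 4.15%.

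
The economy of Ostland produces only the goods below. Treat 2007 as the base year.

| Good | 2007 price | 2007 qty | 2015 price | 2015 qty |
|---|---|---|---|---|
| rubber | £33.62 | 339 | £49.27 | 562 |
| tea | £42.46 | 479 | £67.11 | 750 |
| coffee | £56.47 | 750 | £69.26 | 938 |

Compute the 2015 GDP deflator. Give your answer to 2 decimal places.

137.88

Nominal GDP 2015 = 49.27·562 + 67.11·750 + 69.26·938 = 142988.12.
Real GDP 2015 (at 2007 prices) = 33.62·562 + 42.46·750 + 56.47·938 = 103708.30.
Deflator = Nominal/Real × 100 = 142988.12/103708.30 × 100 = 137.875.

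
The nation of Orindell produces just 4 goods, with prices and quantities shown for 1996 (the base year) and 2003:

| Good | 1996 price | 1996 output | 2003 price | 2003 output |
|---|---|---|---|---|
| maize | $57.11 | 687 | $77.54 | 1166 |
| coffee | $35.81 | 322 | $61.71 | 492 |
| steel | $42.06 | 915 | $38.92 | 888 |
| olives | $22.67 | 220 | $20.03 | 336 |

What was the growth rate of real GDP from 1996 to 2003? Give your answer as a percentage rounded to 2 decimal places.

37.07%

Real GDP 1996 = Nominal GDP 1996 = 57.11·687 + 35.81·322 + 42.06·915 + 22.67·220 = 94237.69.
Real GDP 2003 (at 1996 prices) = 57.11·1166 + 35.81·492 + 42.06·888 + 22.67·336 = 129175.18.
Real growth = 129175.18/94237.69 − 1 = 0.3707.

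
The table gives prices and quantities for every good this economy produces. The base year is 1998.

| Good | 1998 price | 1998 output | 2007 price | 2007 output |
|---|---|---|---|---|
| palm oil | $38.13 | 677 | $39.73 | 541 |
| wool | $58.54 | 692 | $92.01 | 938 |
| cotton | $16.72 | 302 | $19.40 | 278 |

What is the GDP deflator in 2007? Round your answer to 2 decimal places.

141.16

Nominal GDP 2007 = 39.73·541 + 92.01·938 + 19.40·278 = 113192.51.
Real GDP 2007 (at 1998 prices) = 38.13·541 + 58.54·938 + 16.72·278 = 80187.01.
Deflator = Nominal/Real × 100 = 113192.51/80187.01 × 100 = 141.161.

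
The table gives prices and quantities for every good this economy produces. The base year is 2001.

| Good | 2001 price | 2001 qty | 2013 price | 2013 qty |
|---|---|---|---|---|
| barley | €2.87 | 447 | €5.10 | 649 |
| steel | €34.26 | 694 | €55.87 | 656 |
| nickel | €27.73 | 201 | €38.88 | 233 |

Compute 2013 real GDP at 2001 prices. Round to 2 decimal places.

€30798.28

Real GDP 2013 = Σ (p_2001 × q_2013) = 2.87·649 + 34.26·656 + 27.73·233 = 30798.28.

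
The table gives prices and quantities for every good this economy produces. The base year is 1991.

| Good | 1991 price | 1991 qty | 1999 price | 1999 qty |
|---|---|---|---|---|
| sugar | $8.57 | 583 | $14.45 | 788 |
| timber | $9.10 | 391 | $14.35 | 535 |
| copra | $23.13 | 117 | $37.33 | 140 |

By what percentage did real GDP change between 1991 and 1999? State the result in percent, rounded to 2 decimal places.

31.96%

Real GDP 1991 = Nominal GDP 1991 = 8.57·583 + 9.10·391 + 23.13·117 = 11260.62.
Real GDP 1999 (at 1991 prices) = 8.57·788 + 9.10·535 + 23.13·140 = 14859.86.
Real growth = 14859.86/11260.62 − 1 = 0.3196.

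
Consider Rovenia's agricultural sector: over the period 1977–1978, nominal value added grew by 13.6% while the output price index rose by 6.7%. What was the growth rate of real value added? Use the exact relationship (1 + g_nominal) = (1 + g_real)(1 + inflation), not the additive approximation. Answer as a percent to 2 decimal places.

(1 + g_nom) = (1 + g_real)(1 + π), so g_real = 1.1360 / 1.0670 − 1 = 0.06467.

6.47%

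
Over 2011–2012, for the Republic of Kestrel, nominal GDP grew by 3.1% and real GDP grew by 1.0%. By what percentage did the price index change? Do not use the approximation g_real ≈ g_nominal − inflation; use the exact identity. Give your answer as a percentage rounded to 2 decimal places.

2.08%

(1 + g_nom) = (1 + g_real)(1 + π), so π = 1.0310 / 1.0100 − 1 = 0.02079.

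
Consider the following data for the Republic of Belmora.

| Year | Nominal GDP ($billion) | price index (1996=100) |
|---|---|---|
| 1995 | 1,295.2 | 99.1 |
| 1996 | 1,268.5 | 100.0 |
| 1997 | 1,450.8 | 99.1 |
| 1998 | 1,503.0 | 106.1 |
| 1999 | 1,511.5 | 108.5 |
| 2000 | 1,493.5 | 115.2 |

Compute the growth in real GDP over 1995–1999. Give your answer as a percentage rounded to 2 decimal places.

6.59%

Real GDP 1995 = 1295.2/0.991 = 1306.96.
Real GDP 1999 = 1511.5/1.085 = 1393.09.
Change = 1393.09/1306.96 − 1 = 0.0659.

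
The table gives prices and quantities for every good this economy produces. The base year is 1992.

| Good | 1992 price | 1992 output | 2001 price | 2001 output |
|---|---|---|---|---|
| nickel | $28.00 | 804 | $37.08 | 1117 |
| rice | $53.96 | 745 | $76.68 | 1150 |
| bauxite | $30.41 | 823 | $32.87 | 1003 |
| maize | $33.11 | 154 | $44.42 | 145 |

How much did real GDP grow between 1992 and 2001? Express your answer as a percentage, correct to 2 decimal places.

38.55%

Real GDP 1992 = Nominal GDP 1992 = 28.00·804 + 53.96·745 + 30.41·823 + 33.11·154 = 92838.57.
Real GDP 2001 (at 1992 prices) = 28.00·1117 + 53.96·1150 + 30.41·1003 + 33.11·145 = 128632.18.
Real growth = 128632.18/92838.57 − 1 = 0.3855.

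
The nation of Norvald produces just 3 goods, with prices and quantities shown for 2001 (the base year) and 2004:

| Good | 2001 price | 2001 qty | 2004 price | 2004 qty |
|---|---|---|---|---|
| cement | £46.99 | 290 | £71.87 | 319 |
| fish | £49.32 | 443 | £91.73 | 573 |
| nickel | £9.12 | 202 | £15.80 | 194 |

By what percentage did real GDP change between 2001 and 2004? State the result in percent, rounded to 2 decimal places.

20.64%

Real GDP 2001 = Nominal GDP 2001 = 46.99·290 + 49.32·443 + 9.12·202 = 37318.10.
Real GDP 2004 (at 2001 prices) = 46.99·319 + 49.32·573 + 9.12·194 = 45019.45.
Real growth = 45019.45/37318.10 − 1 = 0.2064.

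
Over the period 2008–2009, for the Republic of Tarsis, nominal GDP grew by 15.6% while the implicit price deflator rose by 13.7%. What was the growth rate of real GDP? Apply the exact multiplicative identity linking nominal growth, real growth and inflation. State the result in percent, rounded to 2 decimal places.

1.67%

(1 + g_nom) = (1 + g_real)(1 + π), so g_real = 1.1560 / 1.1370 − 1 = 0.01671.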